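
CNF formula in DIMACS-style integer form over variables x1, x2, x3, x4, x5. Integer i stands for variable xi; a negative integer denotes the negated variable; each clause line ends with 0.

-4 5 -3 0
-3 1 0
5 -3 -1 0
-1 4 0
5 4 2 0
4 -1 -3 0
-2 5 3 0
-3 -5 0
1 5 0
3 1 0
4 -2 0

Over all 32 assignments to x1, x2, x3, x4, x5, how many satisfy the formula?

The models are:
  x1=1 x2=0 x3=0 x4=1 x5=0
  x1=1 x2=0 x3=0 x4=1 x5=1
  x1=1 x2=1 x3=0 x4=1 x5=1
That's 3 in total.

3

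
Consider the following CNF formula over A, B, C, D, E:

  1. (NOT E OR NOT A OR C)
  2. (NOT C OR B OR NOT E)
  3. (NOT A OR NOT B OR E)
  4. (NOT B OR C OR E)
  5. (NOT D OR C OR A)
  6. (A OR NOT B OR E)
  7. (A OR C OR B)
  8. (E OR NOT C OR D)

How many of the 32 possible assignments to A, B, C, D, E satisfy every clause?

9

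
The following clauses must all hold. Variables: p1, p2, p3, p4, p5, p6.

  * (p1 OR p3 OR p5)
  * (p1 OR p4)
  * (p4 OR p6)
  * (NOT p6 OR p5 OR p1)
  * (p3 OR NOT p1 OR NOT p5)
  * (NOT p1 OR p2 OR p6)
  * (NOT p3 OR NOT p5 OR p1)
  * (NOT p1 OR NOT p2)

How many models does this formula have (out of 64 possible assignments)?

12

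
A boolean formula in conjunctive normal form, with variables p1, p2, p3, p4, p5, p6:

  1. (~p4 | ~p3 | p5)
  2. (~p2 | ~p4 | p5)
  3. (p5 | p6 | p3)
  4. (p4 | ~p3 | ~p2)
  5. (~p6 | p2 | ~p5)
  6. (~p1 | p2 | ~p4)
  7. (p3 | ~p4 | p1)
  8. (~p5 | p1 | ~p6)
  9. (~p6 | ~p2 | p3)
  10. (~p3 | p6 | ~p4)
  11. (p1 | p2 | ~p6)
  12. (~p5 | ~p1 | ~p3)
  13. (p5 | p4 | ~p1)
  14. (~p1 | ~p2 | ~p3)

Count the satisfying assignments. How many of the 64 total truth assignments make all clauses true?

7

Satisfying assignments:
  p1=F p2=F p3=F p4=F p5=T p6=F
  p1=F p2=F p3=T p4=F p5=F p6=F
  p1=F p2=F p3=T p4=F p5=T p6=F
  p1=F p2=T p3=F p4=F p5=T p6=F
  p1=T p2=F p3=F p4=F p5=T p6=F
  p1=T p2=T p3=F p4=F p5=T p6=F
  p1=T p2=T p3=F p4=T p5=T p6=F
Count: 7.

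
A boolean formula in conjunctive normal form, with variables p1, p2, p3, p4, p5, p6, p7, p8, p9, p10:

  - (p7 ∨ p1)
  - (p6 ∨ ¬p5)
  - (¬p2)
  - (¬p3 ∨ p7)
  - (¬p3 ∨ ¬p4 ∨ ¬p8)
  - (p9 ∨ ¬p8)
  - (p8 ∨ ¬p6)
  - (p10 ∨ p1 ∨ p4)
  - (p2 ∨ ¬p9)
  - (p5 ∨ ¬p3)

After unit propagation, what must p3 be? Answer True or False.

False

Unit clause (¬p2) sets p2 = False.
(¬p9 ∨ p2): since p2 = False, the clause reduces to (¬p9). p9 = False.
(p9 ∨ ¬p8) with p9 = False leaves only ¬p8, so p8 = False.
(p8 ∨ ¬p6): since p8 = False, the clause reduces to (¬p6). p6 = False.
(¬p5 ∨ p6): since p6 = False, the clause reduces to (¬p5). p5 = False.
In (p5 ∨ ¬p3), p5 is now false; ¬p3 must hold, so p3 = False.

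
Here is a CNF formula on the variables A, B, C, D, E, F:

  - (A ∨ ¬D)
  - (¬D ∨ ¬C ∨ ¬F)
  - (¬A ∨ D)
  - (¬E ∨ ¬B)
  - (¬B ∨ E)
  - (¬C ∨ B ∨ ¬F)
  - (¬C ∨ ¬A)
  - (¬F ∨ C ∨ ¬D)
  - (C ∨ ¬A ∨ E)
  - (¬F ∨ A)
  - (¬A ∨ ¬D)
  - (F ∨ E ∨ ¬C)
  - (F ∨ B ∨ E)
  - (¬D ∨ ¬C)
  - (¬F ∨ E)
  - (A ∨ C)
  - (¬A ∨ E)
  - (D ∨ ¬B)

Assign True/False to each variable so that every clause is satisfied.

Branch on A: take A = False.
  then D is forced to False.
  then F is forced to False.
  then C is forced to True.
  then E is forced to True.
  then B is forced to False.
Every clause has at least one true literal under this assignment.

A=F, B=F, C=T, D=F, E=T, F=F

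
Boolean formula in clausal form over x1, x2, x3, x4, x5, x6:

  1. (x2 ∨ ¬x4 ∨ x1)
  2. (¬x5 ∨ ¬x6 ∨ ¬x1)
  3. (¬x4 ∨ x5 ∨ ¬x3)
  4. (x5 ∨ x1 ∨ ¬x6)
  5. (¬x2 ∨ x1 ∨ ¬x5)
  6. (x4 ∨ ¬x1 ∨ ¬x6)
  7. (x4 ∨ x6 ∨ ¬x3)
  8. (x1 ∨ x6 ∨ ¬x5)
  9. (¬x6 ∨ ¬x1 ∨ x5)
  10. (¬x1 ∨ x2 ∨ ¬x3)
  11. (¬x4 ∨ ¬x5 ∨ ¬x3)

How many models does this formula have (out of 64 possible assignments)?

Case analysis on x1 and x5:
  x1=T, x5=T: remaining (x2,x3,x4,x6) ∈ {(F,F,F,F); (F,F,T,F); (T,F,F,F); (T,F,T,F)} — 4.
  x1=T, x5=F: remaining (x2,x3,x4,x6) ∈ {(F,F,F,F); (F,F,T,F); (T,F,F,F); (T,F,T,F)} — 4.
  x1=F, x5=T: remaining (x2,x3,x4,x6) ∈ {(F,F,F,T); (F,T,F,T)} — 2.
  x1=F, x5=F: remaining (x2,x3,x4,x6) ∈ {(F,F,F,F); (T,F,F,F); (T,F,T,F)} — 3.
Total: 4 + 4 + 2 + 3 = 13.

13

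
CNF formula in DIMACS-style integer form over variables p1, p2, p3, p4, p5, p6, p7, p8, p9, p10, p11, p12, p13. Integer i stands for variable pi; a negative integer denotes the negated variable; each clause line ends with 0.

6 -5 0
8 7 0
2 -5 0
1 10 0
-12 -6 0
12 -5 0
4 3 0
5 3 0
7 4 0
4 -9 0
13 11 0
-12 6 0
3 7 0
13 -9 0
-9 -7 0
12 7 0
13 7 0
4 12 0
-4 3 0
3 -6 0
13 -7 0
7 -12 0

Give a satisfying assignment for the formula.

p1 = 1, p2 = 0, p3 = 1, p4 = 1, p5 = 0, p6 = 0, p7 = 1, p8 = 0, p9 = 0, p10 = 0, p11 = 0, p12 = 0, p13 = 1

p1 occurs only positively in the remaining clauses — set p1 = True.
p3 occurs only positively in the remaining clauses — set p3 = True.
Set p2 = False and propagate.
  then p5 is forced to False.
Try p4 = True.
The remaining clauses are satisfied by p6 = False, p7 = True, p8 = False, p9 = False, p10 = False, p11 = False, p12 = False, p13 = True.
Every clause has at least one true literal under this assignment.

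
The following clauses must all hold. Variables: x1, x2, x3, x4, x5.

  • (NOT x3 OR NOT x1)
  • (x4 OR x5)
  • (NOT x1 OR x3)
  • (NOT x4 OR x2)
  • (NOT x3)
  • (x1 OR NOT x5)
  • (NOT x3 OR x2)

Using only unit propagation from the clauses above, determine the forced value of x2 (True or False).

True

(NOT x3) stands alone — x3 = False.
(NOT x1 OR x3): since x3 = False, the clause reduces to (NOT x1). x1 = False.
From (x1 OR NOT x5) and x1 = False: x5 = False.
In (x4 OR x5), x5 is now false; x4 must hold, so x4 = True.
In (x2 OR NOT x4), NOT x4 is now false; x2 must hold, so x2 = True.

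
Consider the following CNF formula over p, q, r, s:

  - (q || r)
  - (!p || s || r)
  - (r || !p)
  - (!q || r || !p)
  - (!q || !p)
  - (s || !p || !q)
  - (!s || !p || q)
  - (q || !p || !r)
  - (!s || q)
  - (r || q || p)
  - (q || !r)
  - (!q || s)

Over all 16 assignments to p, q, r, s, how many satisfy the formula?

The models are:
  p=0 q=1 r=0 s=1
  p=0 q=1 r=1 s=1
Count: 2.

2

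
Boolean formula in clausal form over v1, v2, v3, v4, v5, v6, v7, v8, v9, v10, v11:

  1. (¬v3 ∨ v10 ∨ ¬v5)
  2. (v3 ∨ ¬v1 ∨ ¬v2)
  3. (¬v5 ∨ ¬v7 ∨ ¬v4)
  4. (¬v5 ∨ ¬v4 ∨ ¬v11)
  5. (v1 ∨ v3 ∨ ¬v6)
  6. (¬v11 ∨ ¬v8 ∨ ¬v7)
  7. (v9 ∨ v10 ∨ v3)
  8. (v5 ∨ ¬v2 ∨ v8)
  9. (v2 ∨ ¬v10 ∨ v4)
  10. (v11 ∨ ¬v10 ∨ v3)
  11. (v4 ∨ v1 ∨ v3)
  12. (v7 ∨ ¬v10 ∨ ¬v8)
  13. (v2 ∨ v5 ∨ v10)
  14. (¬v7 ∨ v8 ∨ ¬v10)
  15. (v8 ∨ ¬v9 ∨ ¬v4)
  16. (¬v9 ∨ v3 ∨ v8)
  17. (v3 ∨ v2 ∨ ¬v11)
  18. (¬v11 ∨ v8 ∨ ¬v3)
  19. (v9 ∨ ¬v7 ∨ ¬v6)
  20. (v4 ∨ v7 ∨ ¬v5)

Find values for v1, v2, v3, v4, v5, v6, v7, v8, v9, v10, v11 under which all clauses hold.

v1=True, v2=True, v3=True, v4=False, v5=False, v6=False, v7=True, v8=True, v9=True, v10=True, v11=False

v6 occurs only negated in the remaining clauses — set v6 = False.
Try v1 = True.
The remaining clauses are satisfied by v2 = True, v3 = True, v4 = False, v5 = False, v7 = True, v8 = True, v9 = True, v10 = True, v11 = False.
Every clause has at least one true literal under this assignment.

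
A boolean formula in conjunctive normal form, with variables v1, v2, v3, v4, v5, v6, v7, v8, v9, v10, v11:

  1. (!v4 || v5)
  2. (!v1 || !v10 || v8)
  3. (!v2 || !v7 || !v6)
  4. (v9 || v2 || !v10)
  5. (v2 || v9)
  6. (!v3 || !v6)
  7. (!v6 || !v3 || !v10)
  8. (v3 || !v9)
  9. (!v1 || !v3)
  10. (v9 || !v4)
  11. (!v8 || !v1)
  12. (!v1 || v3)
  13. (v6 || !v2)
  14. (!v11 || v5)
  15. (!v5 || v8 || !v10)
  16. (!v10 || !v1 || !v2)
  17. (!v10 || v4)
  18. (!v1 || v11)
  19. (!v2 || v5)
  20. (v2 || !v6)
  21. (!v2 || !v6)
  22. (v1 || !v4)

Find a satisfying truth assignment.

v1=False, v2=False, v3=True, v4=False, v5=False, v6=False, v7=False, v8=True, v9=True, v10=False, v11=False

Check each clause:
  1. (!v4 || v5) — !v4 is true.
  2. (!v10 || !v1 || v8) — v8 is true.
  3. (!v7 || !v6 || !v2) — !v7 is true.
  4. (!v10 || v2 || v9) — v9 is true.
  5. (v9 || v2) — v9 is true.
  6. (!v6 || !v3) — !v6 is true.
  7. (!v10 || !v6 || !v3) — !v6 is true.
  8. (!v9 || v3) — v3 is true.
  9. (!v1 || !v3) — !v1 is true.
  10. (!v4 || v9) — v9 is true.
  11. (!v1 || !v8) — !v1 is true.
  12. (!v1 || v3) — v3 is true.
  13. (!v2 || v6) — !v2 is true.
  14. (v5 || !v11) — !v11 is true.
  15. (v8 || !v10 || !v5) — v8 is true.
  16. (!v1 || !v10 || !v2) — !v1 is true.
  17. (v4 || !v10) — !v10 is true.
  18. (!v1 || v11) — !v1 is true.
  19. (!v2 || v5) — !v2 is true.
  20. (v2 || !v6) — !v6 is true.
  21. (!v6 || !v2) — !v6 is true.
  22. (!v4 || v1) — !v4 is true.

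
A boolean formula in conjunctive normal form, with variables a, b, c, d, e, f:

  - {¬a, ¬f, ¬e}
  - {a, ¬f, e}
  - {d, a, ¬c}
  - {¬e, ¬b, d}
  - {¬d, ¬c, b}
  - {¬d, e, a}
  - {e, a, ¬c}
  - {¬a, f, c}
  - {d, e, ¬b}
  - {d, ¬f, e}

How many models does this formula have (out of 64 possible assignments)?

16

Case analysis on e and a:
  e=T, a=T: remaining (b,c,d,f) ∈ {(F,T,F,F); (T,T,T,F)} — 2.
  e=T, a=F: f free; 4 ways for (b,c,d) × 2^1 = 8.
  e=F, a=T: 5 of the 16 assignments to (b,c,d,f) work.
  e=F, a=F: remaining (b,c,d,f) ∈ {(F,F,F,F)} — 1.
Total: 2 + 8 + 5 + 1 = 16.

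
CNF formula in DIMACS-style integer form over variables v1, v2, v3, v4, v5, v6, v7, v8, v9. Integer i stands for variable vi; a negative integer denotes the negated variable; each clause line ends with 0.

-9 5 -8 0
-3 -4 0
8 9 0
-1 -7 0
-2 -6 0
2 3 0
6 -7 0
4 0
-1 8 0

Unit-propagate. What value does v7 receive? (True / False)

Unit clause (v4) sets v4 = True.
In (~v4 | ~v3), ~v4 is now false; ~v3 must hold, so v3 = False.
(v3 | v2): since v3 = False, the clause reduces to (v2). v2 = True.
From (~v2 | ~v6) and v2 = True: v6 = False.
(v6 | ~v7): since v6 = False, the clause reduces to (~v7). v7 = False.

False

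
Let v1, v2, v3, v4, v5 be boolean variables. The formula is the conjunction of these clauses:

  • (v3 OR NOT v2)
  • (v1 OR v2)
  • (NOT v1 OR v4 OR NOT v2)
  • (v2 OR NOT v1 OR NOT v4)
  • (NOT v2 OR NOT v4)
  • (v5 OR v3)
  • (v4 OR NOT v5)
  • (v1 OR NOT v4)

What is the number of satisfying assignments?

The models are:
  v1=F v2=T v3=T v4=F v5=F
  v1=T v2=F v3=T v4=F v5=F
That's 2 in total.

2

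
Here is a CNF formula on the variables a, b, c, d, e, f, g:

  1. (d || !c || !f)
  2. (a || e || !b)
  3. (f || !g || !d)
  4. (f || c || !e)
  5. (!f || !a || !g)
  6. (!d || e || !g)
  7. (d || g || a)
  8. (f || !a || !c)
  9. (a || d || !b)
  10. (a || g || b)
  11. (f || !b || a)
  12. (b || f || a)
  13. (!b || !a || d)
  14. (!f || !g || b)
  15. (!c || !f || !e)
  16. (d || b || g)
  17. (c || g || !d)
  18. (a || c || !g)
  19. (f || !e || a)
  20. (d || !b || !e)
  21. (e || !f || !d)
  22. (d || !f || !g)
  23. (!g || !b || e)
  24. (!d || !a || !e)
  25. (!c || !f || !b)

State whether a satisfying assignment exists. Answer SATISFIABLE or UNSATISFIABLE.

SATISFIABLE

Branch on a: take a = True.
The remaining clauses are satisfied by b = False, c = False, d = False, e = False, f = False, g = True.
So a=1, b=0, c=0, d=0, e=0, f=0, g=1 is a satisfying assignment.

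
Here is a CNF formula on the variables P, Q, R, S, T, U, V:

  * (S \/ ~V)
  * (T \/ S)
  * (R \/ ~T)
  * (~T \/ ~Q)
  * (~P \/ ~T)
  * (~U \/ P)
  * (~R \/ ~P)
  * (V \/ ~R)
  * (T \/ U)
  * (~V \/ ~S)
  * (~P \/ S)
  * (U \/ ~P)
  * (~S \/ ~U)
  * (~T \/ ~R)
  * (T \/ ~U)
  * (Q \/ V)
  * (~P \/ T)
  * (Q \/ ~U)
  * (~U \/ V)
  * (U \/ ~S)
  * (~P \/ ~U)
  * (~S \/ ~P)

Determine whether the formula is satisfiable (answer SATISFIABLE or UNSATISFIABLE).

UNSATISFIABLE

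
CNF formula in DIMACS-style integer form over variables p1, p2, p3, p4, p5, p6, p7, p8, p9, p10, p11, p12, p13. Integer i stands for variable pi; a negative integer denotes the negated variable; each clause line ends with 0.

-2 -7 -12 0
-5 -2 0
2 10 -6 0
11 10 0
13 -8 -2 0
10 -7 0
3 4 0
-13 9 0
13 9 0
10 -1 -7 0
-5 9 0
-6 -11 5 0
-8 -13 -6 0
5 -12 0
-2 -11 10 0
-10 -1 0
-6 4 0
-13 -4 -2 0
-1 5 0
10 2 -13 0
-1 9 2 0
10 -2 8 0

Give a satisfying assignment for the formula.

p1=True, p2=False, p3=False, p4=True, p5=True, p6=False, p7=False, p8=True, p9=True, p10=False, p11=True, p12=False, p13=False

p6 occurs only negated in the remaining clauses — set p6 = False.
Pure literal: p7 appears only negated; assign p7 = False.
Branch on p1: take p1 = True.
  then p10 is forced to False.
  then p11 is forced to True.
  then p2 is forced to False.
  then p5 is forced to True.
  then p9 is forced to True.
  then p13 is forced to False.
Set p3 = False and propagate.
  then p4 is forced to True.
p8, p12 are now unconstrained; take p8 = True, p12 = False.
Every clause has at least one true literal under this assignment.
Check each clause:
  1. (~p2 | ~p12 | ~p7) — ~p7 is true.
  2. (~p5 | ~p2) — ~p2 is true.
  3. (p10 | p2 | ~p6) — ~p6 is true.
  4. (p11 | p10) — p11 is true.
  5. (p13 | ~p8 | ~p2) — ~p2 is true.
  6. (~p7 | p10) — ~p7 is true.
  7. (p4 | p3) — p4 is true.
  8. (~p13 | p9) — p9 is true.
  9. (p9 | p13) — p9 is true.
  10. (p10 | ~p1 | ~p7) — ~p7 is true.
  11. (p9 | ~p5) — p9 is true.
  12. (~p6 | p5 | ~p11) — ~p6 is true.
  13. (~p13 | ~p8 | ~p6) — ~p6 is true.
  14. (p5 | ~p12) — ~p12 is true.
  15. (p10 | ~p2 | ~p11) — ~p2 is true.
  16. (~p1 | ~p10) — ~p10 is true.
  17. (p4 | ~p6) — ~p6 is true.
  18. (~p2 | ~p4 | ~p13) — ~p13 is true.
  19. (p5 | ~p1) — p5 is true.
  20. (p10 | ~p13 | p2) — ~p13 is true.
  21. (p9 | ~p1 | p2) — p9 is true.
  22. (p10 | p8 | ~p2) — p8 is true.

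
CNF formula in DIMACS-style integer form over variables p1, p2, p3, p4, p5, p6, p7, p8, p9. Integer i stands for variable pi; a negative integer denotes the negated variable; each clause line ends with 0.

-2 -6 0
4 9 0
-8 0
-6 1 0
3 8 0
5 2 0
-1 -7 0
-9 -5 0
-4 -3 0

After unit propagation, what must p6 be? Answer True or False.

(¬p8) stands alone — p8 = False.
(p3 ∨ p8): since p8 = False, the clause reduces to (p3). p3 = True.
(¬p4 ∨ ¬p3) with p3 = True leaves only ¬p4, so p4 = False.
From (p9 ∨ p4) and p4 = False: p9 = True.
From (¬p5 ∨ ¬p9) and p9 = True: p5 = False.
(p5 ∨ p2): since p5 = False, the clause reduces to (p2). p2 = True.
(¬p2 ∨ ¬p6) with p2 = True leaves only ¬p6, so p6 = False.

False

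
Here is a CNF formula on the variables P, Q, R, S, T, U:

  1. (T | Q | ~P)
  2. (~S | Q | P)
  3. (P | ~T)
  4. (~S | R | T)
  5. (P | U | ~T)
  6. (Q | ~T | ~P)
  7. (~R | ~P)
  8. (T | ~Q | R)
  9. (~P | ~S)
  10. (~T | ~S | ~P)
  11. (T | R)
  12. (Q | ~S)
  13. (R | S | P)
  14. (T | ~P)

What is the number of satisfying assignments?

8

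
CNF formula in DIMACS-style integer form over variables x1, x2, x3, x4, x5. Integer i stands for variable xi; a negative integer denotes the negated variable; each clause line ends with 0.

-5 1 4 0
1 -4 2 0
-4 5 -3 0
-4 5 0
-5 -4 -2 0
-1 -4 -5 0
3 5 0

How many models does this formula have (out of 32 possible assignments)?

8

Satisfying assignments:
  x1=0 x2=0 x3=1 x4=0 x5=0
  x1=0 x2=1 x3=1 x4=0 x5=0
  x1=1 x2=0 x3=0 x4=0 x5=1
  x1=1 x2=0 x3=1 x4=0 x5=0
  x1=1 x2=0 x3=1 x4=0 x5=1
  x1=1 x2=1 x3=0 x4=0 x5=1
  x1=1 x2=1 x3=1 x4=0 x5=0
  x1=1 x2=1 x3=1 x4=0 x5=1
That's 8 in total.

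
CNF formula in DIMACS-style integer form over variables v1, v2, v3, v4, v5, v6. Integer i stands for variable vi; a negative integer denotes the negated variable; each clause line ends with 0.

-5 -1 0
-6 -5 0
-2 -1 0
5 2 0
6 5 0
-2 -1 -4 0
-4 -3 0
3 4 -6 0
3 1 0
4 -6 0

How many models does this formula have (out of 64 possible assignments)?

2

Satisfying assignments:
  v1=0 v2=0 v3=1 v4=0 v5=1 v6=0
  v1=0 v2=1 v3=1 v4=0 v5=1 v6=0
That's 2 in total.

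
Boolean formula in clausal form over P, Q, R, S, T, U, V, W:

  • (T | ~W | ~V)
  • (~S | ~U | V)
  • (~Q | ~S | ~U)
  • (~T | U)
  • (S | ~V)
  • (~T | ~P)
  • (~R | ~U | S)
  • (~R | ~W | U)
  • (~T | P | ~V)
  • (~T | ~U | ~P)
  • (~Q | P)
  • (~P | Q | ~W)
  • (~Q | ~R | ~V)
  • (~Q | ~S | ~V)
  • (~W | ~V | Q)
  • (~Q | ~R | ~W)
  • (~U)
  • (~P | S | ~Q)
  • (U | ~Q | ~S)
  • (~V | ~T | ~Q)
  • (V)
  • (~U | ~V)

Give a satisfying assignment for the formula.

P=F, Q=F, R=T, S=T, T=F, U=F, V=T, W=F

Check each clause:
  1. (~W | ~V | T) — ~W is true.
  2. (~S | V | ~U) — ~U is true.
  3. (~U | ~S | ~Q) — ~U is true.
  4. (~T | U) — ~T is true.
  5. (~V | S) — S is true.
  6. (~P | ~T) — ~T is true.
  7. (S | ~R | ~U) — ~U is true.
  8. (~W | U | ~R) — ~W is true.
  9. (~T | P | ~V) — ~T is true.
  10. (~U | ~T | ~P) — ~U is true.
  11. (P | ~Q) — ~Q is true.
  12. (Q | ~W | ~P) — ~W is true.
  13. (~R | ~Q | ~V) — ~Q is true.
  14. (~S | ~Q | ~V) — ~Q is true.
  15. (~V | ~W | Q) — ~W is true.
  16. (~R | ~Q | ~W) — ~W is true.
  17. (~U) — ~U is true.
  18. (~Q | ~P | S) — S is true.
  19. (U | ~Q | ~S) — ~Q is true.
  20. (~T | ~Q | ~V) — ~T is true.
  21. (V) — V is true.
  22. (~V | ~U) — ~U is true.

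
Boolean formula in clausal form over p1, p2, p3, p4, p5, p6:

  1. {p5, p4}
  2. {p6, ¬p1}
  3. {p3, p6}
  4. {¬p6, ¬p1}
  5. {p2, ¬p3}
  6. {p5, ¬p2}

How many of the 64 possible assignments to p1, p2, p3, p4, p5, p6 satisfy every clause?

Case analysis on p6 and p1:
  p6=T, p1=T: a clause becomes empty — 0.
  p6=T, p1=F: 7 of the 16 assignments to (p2,p3,p4,p5) work.
  p6=F, p1=T: a clause becomes empty — 0.
  p6=F, p1=F: remaining (p2,p3,p4,p5) ∈ {(T,T,F,T); (T,T,T,T)} — 2.
Total: 0 + 7 + 0 + 2 = 9.

9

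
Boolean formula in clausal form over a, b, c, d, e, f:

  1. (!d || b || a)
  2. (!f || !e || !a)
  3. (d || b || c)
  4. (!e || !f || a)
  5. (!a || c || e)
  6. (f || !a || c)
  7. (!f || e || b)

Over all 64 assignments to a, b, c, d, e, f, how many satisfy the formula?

Split on a, then e.
  a=1, e=1: remaining (b,c,d,f) ∈ {(0,1,0,0); (0,1,1,0); (1,1,0,0); (1,1,1,0)} — 4.
  a=1, e=0: d free; 3 ways for (b,c,f) × 2^1 = 6.
  a=0, e=1: 5 of the 16 assignments to (b,c,d,f) work.
  a=0, e=0: 9 of the 16 assignments to (b,c,d,f) work.
Total: 4 + 6 + 5 + 9 = 24.

24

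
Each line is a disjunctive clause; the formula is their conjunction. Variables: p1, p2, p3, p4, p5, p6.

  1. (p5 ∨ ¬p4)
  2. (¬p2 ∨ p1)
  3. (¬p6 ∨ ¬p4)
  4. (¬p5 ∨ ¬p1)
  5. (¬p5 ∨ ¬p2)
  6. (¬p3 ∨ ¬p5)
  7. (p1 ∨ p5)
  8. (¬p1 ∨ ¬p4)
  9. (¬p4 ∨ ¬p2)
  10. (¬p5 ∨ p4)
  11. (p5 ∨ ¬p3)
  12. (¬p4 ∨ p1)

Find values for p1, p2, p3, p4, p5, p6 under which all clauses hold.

p1=True, p2=False, p3=False, p4=False, p5=False, p6=True

Check each clause:
  1. (¬p4 ∨ p5) — ¬p4 is true.
  2. (¬p2 ∨ p1) — p1 is true.
  3. (¬p6 ∨ ¬p4) — ¬p4 is true.
  4. (¬p1 ∨ ¬p5) — ¬p5 is true.
  5. (¬p5 ∨ ¬p2) — ¬p5 is true.
  6. (¬p3 ∨ ¬p5) — ¬p5 is true.
  7. (p5 ∨ p1) — p1 is true.
  8. (¬p1 ∨ ¬p4) — ¬p4 is true.
  9. (¬p4 ∨ ¬p2) — ¬p4 is true.
  10. (¬p5 ∨ p4) — ¬p5 is true.
  11. (¬p3 ∨ p5) — ¬p3 is true.
  12. (¬p4 ∨ p1) — p1 is true.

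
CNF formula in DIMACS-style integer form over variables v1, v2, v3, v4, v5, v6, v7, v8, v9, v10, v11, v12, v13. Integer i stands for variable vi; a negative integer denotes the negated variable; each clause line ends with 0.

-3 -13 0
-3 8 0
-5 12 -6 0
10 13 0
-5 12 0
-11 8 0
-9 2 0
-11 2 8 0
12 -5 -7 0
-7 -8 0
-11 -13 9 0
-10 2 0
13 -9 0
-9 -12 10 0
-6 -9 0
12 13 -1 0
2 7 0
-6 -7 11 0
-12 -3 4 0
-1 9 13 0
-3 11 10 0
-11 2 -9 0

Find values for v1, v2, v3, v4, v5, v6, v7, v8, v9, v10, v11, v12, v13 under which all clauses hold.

v1=1, v2=1, v3=0, v4=1, v5=1, v6=0, v7=0, v8=0, v9=1, v10=1, v11=0, v12=1, v13=1

Pure literal: v2 appears only positively; assign v2 = True.
v3 occurs only negated in the remaining clauses — set v3 = False.
Try v1 = True.
The remaining clauses are satisfied by v4 = True, v5 = True, v6 = False, v7 = False, v8 = False, v9 = True, v10 = True, v11 = False, v12 = True, v13 = True.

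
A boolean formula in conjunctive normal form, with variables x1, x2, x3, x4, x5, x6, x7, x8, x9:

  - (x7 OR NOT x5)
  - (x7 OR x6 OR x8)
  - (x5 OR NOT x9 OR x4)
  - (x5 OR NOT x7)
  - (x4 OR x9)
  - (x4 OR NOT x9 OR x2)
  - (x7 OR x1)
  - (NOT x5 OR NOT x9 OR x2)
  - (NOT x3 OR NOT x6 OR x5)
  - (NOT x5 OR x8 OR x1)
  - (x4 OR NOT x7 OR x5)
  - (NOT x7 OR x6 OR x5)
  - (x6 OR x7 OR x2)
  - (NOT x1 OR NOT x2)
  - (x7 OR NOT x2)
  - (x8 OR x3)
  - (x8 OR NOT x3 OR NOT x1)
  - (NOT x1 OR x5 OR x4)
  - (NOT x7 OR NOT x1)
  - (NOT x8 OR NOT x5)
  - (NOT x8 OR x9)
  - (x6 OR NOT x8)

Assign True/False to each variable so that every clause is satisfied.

x1=True, x2=False, x3=False, x4=True, x5=False, x6=True, x7=False, x8=True, x9=True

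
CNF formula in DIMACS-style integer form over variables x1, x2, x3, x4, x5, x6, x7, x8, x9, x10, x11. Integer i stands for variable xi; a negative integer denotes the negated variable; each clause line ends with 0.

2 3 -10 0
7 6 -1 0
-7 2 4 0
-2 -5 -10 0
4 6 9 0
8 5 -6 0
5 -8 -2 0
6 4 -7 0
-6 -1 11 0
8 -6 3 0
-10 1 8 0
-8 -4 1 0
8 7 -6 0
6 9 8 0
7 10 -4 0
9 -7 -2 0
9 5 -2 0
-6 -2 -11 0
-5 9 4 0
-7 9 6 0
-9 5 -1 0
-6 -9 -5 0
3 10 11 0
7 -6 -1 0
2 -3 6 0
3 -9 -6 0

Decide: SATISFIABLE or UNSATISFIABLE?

Try x1 = False.
Set x2 = False and propagate.
Try x3 = True.
  then x6 is forced to True.
The remaining clauses are satisfied by x4 = False, x5 = False, x7 = False, x8 = True, x9 = True, x10 = False, x11 = False.
Every clause has at least one true literal under this assignment.
So x1=False  x2=False  x3=True  x4=False  x5=False  x6=True  x7=False  x8=True  x9=True  x10=False  x11=False is a satisfying assignment.

SATISFIABLE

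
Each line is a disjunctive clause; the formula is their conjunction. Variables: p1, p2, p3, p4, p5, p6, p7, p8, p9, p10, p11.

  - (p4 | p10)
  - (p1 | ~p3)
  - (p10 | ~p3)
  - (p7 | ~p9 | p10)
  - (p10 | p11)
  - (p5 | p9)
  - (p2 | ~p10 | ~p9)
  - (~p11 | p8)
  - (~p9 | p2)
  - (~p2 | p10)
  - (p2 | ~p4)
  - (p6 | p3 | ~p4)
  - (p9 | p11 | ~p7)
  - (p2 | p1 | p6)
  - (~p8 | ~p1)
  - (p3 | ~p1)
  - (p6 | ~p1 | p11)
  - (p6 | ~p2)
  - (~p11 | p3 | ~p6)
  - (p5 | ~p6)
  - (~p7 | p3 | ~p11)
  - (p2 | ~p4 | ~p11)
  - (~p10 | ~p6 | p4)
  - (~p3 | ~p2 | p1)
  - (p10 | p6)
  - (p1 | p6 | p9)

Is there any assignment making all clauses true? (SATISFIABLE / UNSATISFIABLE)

p5 occurs only positively in the remaining clauses — set p5 = True.
Branch on p1: take p1 = True.
  then p8 is forced to False.
  then p11 is forced to False.
  then p10 is forced to True.
  then p3 is forced to True.
  then p6 is forced to True.
  then p4 is forced to True.
  then p2 is forced to True.
Set p7 = False and propagate.
p9 is now unconstrained; take p9 = False.
So p1=True, p2=True, p3=True, p4=True, p5=True, p6=True, p7=False, p8=False, p9=False, p10=True, p11=False is a satisfying assignment.

SATISFIABLE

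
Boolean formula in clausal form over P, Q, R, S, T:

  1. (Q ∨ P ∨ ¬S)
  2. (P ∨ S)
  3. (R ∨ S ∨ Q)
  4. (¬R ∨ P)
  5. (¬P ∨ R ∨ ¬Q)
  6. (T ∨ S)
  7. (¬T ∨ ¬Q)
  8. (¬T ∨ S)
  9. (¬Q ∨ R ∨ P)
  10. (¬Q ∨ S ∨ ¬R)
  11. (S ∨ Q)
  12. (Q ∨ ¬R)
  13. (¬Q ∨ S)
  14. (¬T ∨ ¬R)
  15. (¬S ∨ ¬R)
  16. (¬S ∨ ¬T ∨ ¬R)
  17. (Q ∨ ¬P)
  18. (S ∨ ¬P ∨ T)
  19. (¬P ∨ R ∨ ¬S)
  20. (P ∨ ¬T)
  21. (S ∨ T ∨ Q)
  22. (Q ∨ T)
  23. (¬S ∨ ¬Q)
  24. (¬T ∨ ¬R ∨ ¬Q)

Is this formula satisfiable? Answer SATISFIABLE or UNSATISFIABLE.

Q = True:
  propagation gives T=False, S=True; an empty clause results — contradiction.
Q = False:
  propagation gives S=True, P=True; an empty clause results — contradiction.
Every branch closes, so no satisfying assignment exists.

UNSATISFIABLE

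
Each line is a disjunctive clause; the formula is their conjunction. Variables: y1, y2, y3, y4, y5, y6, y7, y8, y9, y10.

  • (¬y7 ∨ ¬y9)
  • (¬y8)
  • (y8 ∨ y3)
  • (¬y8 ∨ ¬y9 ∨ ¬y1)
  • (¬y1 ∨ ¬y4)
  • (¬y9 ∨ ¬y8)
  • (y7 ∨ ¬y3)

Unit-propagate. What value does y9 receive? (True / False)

(¬y8) is a unit clause: y8 = False.
From (y3 ∨ y8) and y8 = False: y3 = True.
(y7 ∨ ¬y3) with y3 = True leaves only y7, so y7 = True.
(¬y7 ∨ ¬y9) with y7 = True leaves only ¬y9, so y9 = False.

False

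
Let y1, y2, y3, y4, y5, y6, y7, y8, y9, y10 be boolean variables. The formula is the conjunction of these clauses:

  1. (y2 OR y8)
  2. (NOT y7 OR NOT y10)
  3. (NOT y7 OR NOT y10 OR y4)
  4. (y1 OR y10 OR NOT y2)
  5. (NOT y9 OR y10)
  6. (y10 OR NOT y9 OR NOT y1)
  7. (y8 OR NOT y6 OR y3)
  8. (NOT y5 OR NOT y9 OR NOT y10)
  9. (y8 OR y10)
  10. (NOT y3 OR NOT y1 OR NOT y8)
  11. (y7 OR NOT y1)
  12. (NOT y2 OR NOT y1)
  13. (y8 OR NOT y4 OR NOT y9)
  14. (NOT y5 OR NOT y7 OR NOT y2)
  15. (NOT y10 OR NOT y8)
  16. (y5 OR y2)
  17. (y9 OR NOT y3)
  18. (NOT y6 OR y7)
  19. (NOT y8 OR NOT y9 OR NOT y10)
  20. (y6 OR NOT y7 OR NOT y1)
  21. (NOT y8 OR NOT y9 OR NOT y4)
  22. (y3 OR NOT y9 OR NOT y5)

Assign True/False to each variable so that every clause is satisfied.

Branch on y1: take y1 = False.
Set y2 = True and propagate.
  then y10 is forced to True.
  then y7 is forced to False.
  then y8 is forced to False.
  then y6 is forced to False.
Try y3 = False.
For the remaining variables, y4 = False, y5 = False, y9 = True works.
Every clause has at least one true literal under this assignment.

y1=False  y2=True  y3=False  y4=False  y5=False  y6=False  y7=False  y8=False  y9=True  y10=True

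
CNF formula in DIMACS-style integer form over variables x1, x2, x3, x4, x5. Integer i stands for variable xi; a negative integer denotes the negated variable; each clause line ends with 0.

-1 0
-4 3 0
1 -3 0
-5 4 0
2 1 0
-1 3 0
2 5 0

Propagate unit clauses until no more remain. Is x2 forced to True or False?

(~x1) is a unit clause: x1 = False.
From (x1 \/ ~x3) and x1 = False: x3 = False.
(x3 \/ ~x4) with x3 = False leaves only ~x4, so x4 = False.
(~x5 \/ x4) with x4 = False leaves only ~x5, so x5 = False.
From (x1 \/ x2) and x1 = False: x2 = True.

True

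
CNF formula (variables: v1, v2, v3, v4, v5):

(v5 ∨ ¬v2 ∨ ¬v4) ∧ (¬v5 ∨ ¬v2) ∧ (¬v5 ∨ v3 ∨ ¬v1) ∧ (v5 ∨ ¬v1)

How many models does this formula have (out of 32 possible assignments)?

12

Case analysis on v5 and v1:
  v5=T, v1=T: remaining (v2,v3,v4) ∈ {(F,T,F); (F,T,T)} — 2.
  v5=T, v1=F: remaining (v2,v3,v4) ∈ {(F,F,F); (F,F,T); (F,T,F); (F,T,T)} — 4.
  v5=F, v1=T: a clause becomes empty — 0.
  v5=F, v1=F: v3 free; 3 ways for (v2,v4) × 2^1 = 6.
Total: 2 + 4 + 0 + 6 = 12.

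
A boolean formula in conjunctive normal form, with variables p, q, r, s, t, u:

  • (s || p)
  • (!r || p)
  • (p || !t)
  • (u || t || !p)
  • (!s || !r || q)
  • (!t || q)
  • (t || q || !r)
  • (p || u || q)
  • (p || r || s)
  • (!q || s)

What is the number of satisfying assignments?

11

Case analysis on p and q:
  p=1, q=1: r free; 3 ways for (s,t,u) × 2^1 = 6.
  p=1, q=0: remaining (r,s,t,u) ∈ {(0,0,0,1); (0,1,0,1)} — 2.
  p=0, q=1: remaining (r,s,t,u) ∈ {(0,1,0,0); (0,1,0,1)} — 2.
  p=0, q=0: remaining (r,s,t,u) ∈ {(0,1,0,1)} — 1.
Total: 6 + 2 + 2 + 1 = 11.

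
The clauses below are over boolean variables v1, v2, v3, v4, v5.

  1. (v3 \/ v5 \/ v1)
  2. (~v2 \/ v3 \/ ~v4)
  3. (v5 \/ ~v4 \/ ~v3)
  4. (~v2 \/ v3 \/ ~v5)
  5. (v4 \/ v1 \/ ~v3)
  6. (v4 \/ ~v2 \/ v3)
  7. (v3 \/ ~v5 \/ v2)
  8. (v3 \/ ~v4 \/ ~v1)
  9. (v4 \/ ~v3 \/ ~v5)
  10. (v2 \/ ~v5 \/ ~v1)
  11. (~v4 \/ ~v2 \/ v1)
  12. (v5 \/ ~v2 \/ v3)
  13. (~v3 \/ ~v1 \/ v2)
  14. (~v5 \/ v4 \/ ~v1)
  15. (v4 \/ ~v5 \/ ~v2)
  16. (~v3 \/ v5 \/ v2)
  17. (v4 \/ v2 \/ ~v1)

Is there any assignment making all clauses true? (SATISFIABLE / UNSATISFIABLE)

SATISFIABLE

Try v1 = True.
The remaining clauses are satisfied by v2 = True, v3 = True, v4 = True, v5 = True.
Every clause has at least one true literal under this assignment.
So v1 = 1, v2 = 1, v3 = 1, v4 = 1, v5 = 1 is a satisfying assignment.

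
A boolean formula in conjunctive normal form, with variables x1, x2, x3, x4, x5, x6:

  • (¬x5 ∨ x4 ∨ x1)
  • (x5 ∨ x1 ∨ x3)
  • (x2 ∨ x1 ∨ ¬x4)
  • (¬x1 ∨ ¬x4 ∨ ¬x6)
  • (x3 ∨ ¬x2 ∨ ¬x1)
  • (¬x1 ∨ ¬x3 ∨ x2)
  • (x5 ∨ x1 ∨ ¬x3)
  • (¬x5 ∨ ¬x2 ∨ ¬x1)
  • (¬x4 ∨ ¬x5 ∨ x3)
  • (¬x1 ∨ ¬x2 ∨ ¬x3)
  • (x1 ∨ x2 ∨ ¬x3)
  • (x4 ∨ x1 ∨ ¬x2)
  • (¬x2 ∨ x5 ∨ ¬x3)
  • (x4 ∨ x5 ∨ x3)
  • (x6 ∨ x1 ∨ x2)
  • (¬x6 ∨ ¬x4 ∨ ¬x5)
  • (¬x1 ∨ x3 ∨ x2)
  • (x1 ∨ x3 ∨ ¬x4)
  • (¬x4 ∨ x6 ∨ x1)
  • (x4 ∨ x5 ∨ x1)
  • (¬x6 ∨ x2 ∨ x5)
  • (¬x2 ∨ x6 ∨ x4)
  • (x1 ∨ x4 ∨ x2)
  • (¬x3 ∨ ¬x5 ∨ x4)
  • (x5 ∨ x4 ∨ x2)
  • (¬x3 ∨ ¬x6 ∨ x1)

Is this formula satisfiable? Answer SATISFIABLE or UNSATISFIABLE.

UNSATISFIABLE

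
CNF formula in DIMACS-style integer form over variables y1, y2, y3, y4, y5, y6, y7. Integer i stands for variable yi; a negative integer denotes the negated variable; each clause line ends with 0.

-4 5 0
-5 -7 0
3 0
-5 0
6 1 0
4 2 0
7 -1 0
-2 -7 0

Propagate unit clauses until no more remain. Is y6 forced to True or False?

Unit clause (y3) sets y3 = True.
(NOT y5) stands alone — y5 = False.
From (NOT y4 OR y5) and y5 = False: y4 = False.
(y4 OR y2): since y4 = False, the clause reduces to (y2). y2 = True.
In (NOT y7 OR NOT y2), NOT y2 is now false; NOT y7 must hold, so y7 = False.
From (NOT y1 OR y7) and y7 = False: y1 = False.
In (y6 OR y1), y1 is now false; y6 must hold, so y6 = True.

True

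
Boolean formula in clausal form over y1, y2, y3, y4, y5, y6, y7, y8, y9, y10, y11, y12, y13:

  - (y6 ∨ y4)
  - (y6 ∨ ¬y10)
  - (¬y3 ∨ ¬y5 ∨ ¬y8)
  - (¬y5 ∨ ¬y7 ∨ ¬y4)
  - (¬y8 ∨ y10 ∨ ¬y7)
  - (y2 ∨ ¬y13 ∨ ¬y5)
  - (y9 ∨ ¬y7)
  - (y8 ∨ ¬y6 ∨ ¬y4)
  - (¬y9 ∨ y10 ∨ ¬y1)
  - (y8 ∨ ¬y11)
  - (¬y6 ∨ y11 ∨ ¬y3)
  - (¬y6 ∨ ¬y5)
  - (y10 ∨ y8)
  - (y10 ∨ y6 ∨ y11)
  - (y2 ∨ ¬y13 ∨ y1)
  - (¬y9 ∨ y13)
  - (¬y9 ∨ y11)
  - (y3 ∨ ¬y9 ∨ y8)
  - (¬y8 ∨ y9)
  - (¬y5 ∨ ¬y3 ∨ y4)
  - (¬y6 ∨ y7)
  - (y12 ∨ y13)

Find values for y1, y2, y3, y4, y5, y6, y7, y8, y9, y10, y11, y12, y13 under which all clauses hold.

Pure literal: y5 appears only negated; assign y5 = False.
Branch on y1: take y1 = True.
Branch on y3: take y3 = False.
The remaining clauses are satisfied by y2 = False, y4 = False, y6 = True, y7 = True, y8 = True, y9 = True, y10 = True, y11 = True, y12 = False, y13 = True.
Every clause has at least one true literal under this assignment.

y1 = T, y2 = F, y3 = F, y4 = F, y5 = F, y6 = T, y7 = T, y8 = T, y9 = T, y10 = T, y11 = T, y12 = F, y13 = T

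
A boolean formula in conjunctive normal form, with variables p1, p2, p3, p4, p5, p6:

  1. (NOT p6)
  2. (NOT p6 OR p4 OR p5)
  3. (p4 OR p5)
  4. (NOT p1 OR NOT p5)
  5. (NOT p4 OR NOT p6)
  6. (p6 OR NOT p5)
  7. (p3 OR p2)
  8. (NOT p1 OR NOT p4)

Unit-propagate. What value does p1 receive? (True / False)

False

Unit clause (NOT p6) sets p6 = False.
(p6 OR NOT p5): since p6 = False, the clause reduces to (NOT p5). p5 = False.
(p4 OR p5): since p5 = False, the clause reduces to (p4). p4 = True.
(NOT p4 OR NOT p1): since p4 = True, the clause reduces to (NOT p1). p1 = False.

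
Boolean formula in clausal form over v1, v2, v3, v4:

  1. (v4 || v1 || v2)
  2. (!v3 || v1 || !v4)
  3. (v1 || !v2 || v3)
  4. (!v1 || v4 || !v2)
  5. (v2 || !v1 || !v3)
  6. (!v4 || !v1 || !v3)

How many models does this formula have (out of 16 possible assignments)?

5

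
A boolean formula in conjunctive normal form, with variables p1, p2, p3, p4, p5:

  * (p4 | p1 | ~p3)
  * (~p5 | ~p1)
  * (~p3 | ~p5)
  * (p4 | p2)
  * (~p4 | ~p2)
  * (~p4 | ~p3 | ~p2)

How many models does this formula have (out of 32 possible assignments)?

Case analysis on p4 and p2:
  p4=T, p2=T: a clause becomes empty — 0.
  p4=T, p2=F: 5 of the 8 assignments to (p1,p3,p5) work.
  p4=F, p2=T: remaining (p1,p3,p5) ∈ {(F,F,F); (F,F,T); (T,F,F); (T,T,F)} — 4.
  p4=F, p2=F: a clause becomes empty — 0.
Total: 0 + 5 + 4 + 0 = 9.

9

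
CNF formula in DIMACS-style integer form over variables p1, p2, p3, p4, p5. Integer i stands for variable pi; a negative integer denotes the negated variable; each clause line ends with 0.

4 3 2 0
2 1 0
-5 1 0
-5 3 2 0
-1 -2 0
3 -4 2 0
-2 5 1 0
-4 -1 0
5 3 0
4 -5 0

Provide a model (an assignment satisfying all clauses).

p1=True, p2=False, p3=True, p4=False, p5=False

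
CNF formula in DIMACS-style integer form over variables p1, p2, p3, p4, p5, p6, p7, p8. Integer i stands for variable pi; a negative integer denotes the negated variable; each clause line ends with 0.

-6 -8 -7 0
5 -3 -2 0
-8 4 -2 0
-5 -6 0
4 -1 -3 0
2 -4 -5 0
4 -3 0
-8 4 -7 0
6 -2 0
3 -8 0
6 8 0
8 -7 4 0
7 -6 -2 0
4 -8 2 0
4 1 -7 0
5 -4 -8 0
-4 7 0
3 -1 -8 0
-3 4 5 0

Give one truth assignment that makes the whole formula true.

p1=0, p2=0, p3=1, p4=1, p5=0, p6=1, p7=1, p8=0

Try p1 = False.
Try p2 = False.
Branch on p3: take p3 = True.
  then p4 is forced to True.
  then p5 is forced to False.
  then p8 is forced to False.
  then p6 is forced to True.
  then p7 is forced to True.
Every clause has at least one true literal under this assignment.
Check each clause:
  1. (!p8 || !p7 || !p6) — !p8 is true.
  2. (!p2 || !p3 || p5) — !p2 is true.
  3. (!p2 || p4 || !p8) — !p8 is true.
  4. (!p5 || !p6) — !p5 is true.
  5. (!p3 || !p1 || p4) — p4 is true.
  6. (!p5 || p2 || !p4) — !p5 is true.
  7. (!p3 || p4) — p4 is true.
  8. (p4 || !p7 || !p8) — !p8 is true.
  9. (!p2 || p6) — !p2 is true.
  10. (p3 || !p8) — !p8 is true.
  11. (p6 || p8) — p6 is true.
  12. (!p7 || p8 || p4) — p4 is true.
  13. (!p2 || p7 || !p6) — !p2 is true.
  14. (!p8 || p4 || p2) — !p8 is true.
  15. (p1 || !p7 || p4) — p4 is true.
  16. (p5 || !p8 || !p4) — !p8 is true.
  17. (p7 || !p4) — p7 is true.
  18. (!p8 || p3 || !p1) — !p8 is true.
  19. (p5 || !p3 || p4) — p4 is true.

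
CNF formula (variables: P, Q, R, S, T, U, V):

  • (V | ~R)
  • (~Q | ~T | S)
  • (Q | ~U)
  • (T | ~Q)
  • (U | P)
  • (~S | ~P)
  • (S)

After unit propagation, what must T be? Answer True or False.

True

Unit clause (S) sets S = True.
(~S | ~P) with S = True leaves only ~P, so P = False.
In (P | U), P is now false; U must hold, so U = True.
(Q | ~U): since U = True, the clause reduces to (Q). Q = True.
(T | ~Q) with Q = True leaves only T, so T = True.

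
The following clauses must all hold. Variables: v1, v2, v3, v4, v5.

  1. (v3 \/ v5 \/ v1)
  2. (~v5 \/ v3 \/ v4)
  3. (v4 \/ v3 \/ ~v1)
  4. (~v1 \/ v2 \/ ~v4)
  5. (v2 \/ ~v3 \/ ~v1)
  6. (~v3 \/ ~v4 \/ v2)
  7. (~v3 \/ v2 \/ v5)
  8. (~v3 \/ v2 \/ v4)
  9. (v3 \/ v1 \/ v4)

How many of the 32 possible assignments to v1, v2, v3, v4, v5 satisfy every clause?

Case analysis on v3 and v4:
  v3=T, v4=T: remaining (v1,v2,v5) ∈ {(F,T,F); (F,T,T); (T,T,F); (T,T,T)} — 4.
  v3=T, v4=F: remaining (v1,v2,v5) ∈ {(F,T,F); (F,T,T); (T,T,F); (T,T,T)} — 4.
  v3=F, v4=T: remaining (v1,v2,v5) ∈ {(F,F,T); (F,T,T); (T,T,F); (T,T,T)} — 4.
  v3=F, v4=F: a clause becomes empty — 0.
Total: 4 + 4 + 4 + 0 = 12.

12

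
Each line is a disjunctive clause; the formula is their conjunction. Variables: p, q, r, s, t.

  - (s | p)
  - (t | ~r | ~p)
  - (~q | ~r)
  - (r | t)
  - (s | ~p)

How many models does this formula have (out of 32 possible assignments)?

Case analysis on p and r:
  p=T, r=T: remaining (q,s,t) ∈ {(F,T,T)} — 1.
  p=T, r=F: remaining (q,s,t) ∈ {(F,T,T); (T,T,T)} — 2.
  p=F, r=T: remaining (q,s,t) ∈ {(F,T,F); (F,T,T)} — 2.
  p=F, r=F: remaining (q,s,t) ∈ {(F,T,T); (T,T,T)} — 2.
Total: 1 + 2 + 2 + 2 = 7.

7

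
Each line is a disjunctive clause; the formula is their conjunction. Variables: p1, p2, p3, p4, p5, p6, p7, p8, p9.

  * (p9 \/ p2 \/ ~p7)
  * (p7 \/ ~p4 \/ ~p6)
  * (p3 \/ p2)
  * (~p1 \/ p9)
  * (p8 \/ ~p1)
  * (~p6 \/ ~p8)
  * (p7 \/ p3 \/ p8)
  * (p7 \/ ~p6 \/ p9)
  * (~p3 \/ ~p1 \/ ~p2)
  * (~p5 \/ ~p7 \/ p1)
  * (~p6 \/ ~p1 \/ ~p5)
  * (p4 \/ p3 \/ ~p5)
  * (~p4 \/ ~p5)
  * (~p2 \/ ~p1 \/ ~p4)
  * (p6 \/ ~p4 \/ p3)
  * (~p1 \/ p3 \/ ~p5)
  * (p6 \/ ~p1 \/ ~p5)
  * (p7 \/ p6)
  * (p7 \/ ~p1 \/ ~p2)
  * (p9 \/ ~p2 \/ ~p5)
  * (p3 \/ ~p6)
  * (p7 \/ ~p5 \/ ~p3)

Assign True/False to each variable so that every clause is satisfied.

p1=False, p2=False, p3=True, p4=True, p5=False, p6=True, p7=True, p8=False, p9=True

Check each clause:
  1. (p2 \/ p9 \/ ~p7) — p9 is true.
  2. (~p6 \/ p7 \/ ~p4) — p7 is true.
  3. (p2 \/ p3) — p3 is true.
  4. (p9 \/ ~p1) — p9 is true.
  5. (~p1 \/ p8) — ~p1 is true.
  6. (~p8 \/ ~p6) — ~p8 is true.
  7. (p3 \/ p8 \/ p7) — p3 is true.
  8. (p7 \/ ~p6 \/ p9) — p9 is true.
  9. (~p1 \/ ~p2 \/ ~p3) — ~p1 is true.
  10. (~p7 \/ p1 \/ ~p5) — ~p5 is true.
  11. (~p5 \/ ~p1 \/ ~p6) — ~p5 is true.
  12. (p3 \/ ~p5 \/ p4) — p3 is true.
  13. (~p4 \/ ~p5) — ~p5 is true.
  14. (~p4 \/ ~p1 \/ ~p2) — ~p2 is true.
  15. (~p4 \/ p6 \/ p3) — p3 is true.
  16. (p3 \/ ~p5 \/ ~p1) — p3 is true.
  17. (~p5 \/ p6 \/ ~p1) — ~p5 is true.
  18. (p6 \/ p7) — p6 is true.
  19. (~p1 \/ p7 \/ ~p2) — ~p1 is true.
  20. (~p2 \/ ~p5 \/ p9) — p9 is true.
  21. (~p6 \/ p3) — p3 is true.
  22. (~p3 \/ p7 \/ ~p5) — ~p5 is true.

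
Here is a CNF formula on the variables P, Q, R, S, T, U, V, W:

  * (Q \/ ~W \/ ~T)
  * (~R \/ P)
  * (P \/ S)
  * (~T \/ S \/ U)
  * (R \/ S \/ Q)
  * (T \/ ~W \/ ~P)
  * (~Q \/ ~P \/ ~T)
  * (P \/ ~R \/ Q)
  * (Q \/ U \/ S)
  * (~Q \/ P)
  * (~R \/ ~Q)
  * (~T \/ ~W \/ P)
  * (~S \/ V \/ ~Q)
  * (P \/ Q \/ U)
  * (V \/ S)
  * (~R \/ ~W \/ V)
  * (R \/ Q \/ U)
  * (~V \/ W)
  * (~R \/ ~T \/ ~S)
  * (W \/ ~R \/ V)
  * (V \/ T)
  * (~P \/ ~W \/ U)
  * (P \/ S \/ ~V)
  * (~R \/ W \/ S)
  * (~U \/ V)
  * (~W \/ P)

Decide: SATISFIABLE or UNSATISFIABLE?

UNSATISFIABLE

P = True:
  Q = True:
    propagation gives T=False, W=False, R=False, V=False; an empty clause results — contradiction.
  Q = False:
    W = True:
      propagation gives T=False; contradiction.
    W = False:
      propagation gives V=False, S=True, R=False; contradiction.
P = False:
  propagation gives R=False, S=True, Q=False, U=True; an empty clause results — contradiction.
Every branch closes, so no satisfying assignment exists.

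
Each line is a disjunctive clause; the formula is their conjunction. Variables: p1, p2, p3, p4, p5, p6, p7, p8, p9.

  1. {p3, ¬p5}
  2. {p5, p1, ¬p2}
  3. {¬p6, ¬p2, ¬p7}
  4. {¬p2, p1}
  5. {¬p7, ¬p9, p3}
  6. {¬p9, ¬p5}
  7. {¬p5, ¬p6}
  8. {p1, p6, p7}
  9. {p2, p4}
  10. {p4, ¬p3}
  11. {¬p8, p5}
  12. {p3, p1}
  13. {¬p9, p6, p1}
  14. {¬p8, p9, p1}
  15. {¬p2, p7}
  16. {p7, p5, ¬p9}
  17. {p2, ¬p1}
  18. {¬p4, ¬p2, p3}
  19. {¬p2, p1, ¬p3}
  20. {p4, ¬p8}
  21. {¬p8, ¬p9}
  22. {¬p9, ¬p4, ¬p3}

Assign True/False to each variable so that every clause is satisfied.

p8 occurs only negated in the remaining clauses — set p8 = False.
Try p1 = False.
  then p2 is forced to False.
  then p4 is forced to True.
  then p3 is forced to True.
  then p9 is forced to False.
For the remaining variables, p5 = False, p6 = True, p7 = True works.

p1=0  p2=0  p3=1  p4=1  p5=0  p6=1  p7=1  p8=0  p9=0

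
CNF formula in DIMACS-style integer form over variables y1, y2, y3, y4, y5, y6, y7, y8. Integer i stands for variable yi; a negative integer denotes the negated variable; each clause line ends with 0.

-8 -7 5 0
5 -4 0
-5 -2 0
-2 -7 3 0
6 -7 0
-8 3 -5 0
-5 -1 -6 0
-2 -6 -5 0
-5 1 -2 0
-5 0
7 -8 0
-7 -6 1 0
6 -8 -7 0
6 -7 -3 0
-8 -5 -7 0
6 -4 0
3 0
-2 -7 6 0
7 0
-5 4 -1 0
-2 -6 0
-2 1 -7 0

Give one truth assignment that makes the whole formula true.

y1 = True  y2 = False  y3 = True  y4 = False  y5 = False  y6 = True  y7 = True  y8 = False

Check each clause:
  1. (~y7 \/ y5 \/ ~y8) — ~y8 is true.
  2. (~y4 \/ y5) — ~y4 is true.
  3. (~y2 \/ ~y5) — ~y5 is true.
  4. (~y7 \/ y3 \/ ~y2) — y3 is true.
  5. (~y7 \/ y6) — y6 is true.
  6. (~y8 \/ ~y5 \/ y3) — ~y8 is true.
  7. (~y5 \/ ~y6 \/ ~y1) — ~y5 is true.
  8. (~y5 \/ ~y2 \/ ~y6) — ~y5 is true.
  9. (~y5 \/ y1 \/ ~y2) — y1 is true.
  10. (~y5) — ~y5 is true.
  11. (~y8 \/ y7) — ~y8 is true.
  12. (~y6 \/ ~y7 \/ y1) — y1 is true.
  13. (y6 \/ ~y8 \/ ~y7) — ~y8 is true.
  14. (~y3 \/ ~y7 \/ y6) — y6 is true.
  15. (~y7 \/ ~y5 \/ ~y8) — ~y8 is true.
  16. (y6 \/ ~y4) — ~y4 is true.
  17. (y3) — y3 is true.
  18. (~y7 \/ ~y2 \/ y6) — y6 is true.
  19. (y7) — y7 is true.
  20. (~y1 \/ y4 \/ ~y5) — ~y5 is true.
  21. (~y2 \/ ~y6) — ~y2 is true.
  22. (~y2 \/ y1 \/ ~y7) — y1 is true.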